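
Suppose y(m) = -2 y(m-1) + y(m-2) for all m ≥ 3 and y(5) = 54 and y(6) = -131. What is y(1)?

Rearranging, y(m-2) = y(m) + 2 y(m-1).
y(4) = -131 + 2*54 = -23
y(3) = 54 + 2*(-23) = 8
y(2) = -23 + 2*8 = -7
y(1) = 8 + 2*(-7) = -6

-6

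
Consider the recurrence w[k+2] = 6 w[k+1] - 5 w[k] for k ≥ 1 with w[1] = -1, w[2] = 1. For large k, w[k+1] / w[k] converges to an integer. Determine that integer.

The characteristic equation is r^2 - 6r + 5 = 0, which factors as (r - 5)(r - 1) = 0.
So the roots are 5 and 1. Since |5| > |1| and the coefficient of 5^k is non-zero, the ratio tends to 5.

5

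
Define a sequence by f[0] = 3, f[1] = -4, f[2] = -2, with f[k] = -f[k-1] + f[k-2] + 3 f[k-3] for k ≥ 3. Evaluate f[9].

f[3] = -(-2) + (-4) + 3*3 = 7
f[4] = -7 + (-2) + 3*(-4) = -21
f[5] = -(-21) + 7 + 3*(-2) = 22
f[6] = -22 + (-21) + 3*7 = -22
f[7] = -(-22) + 22 + 3*(-21) = -19
f[8] = -(-19) + (-22) + 3*22 = 63
f[9] = -63 + (-19) + 3*(-22) = -148

-148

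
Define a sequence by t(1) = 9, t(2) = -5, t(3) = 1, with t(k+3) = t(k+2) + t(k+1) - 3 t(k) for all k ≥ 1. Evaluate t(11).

t(4) = 1 + (-5) - 3(9) = -31
t(5) = (-31) + 1 - 3(-5) = -15
t(6) = (-15) + (-31) - 3(1) = -49
t(7) = (-49) + (-15) - 3(-31) = 29
t(8) = 29 + (-49) - 3(-15) = 25
t(9) = 25 + 29 - 3(-49) = 201
t(10) = 201 + 25 - 3(29) = 139
t(11) = 139 + 201 - 3(25) = 265

265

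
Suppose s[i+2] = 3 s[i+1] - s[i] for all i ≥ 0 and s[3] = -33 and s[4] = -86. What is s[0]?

-5

Rearranging, s[i-2] = -(s[i] - 3 s[i-1]).
s[2] = -(-86 - 3·(-33)) = -13
s[1] = -(-33 - 3·(-13)) = -6
s[0] = -(-13 - 3·(-6)) = -5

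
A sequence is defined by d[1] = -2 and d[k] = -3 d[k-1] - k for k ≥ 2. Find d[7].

d[2] = -3(-2) - 2 = 4
d[3] = -3(4) - 3 = -15
d[4] = -3(-15) - 4 = 41
d[5] = -3(41) - 5 = -128
d[6] = -3(-128) - 6 = 378
d[7] = -3(378) - 7 = -1141

-1141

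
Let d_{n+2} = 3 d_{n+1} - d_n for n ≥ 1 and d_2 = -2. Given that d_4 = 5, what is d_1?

Let d_1 = y.
d_3 = -6 - y
d_4 = -16 - 3y
So -16 - 3y = 5, giving y = -7.

-7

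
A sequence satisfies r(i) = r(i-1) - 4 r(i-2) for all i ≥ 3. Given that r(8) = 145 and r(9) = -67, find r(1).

-1

Rearranging, r(i-2) = (r(i) - r(i-1)) / -4.
r(7) = (-67 - 145) / -4 = -212/-4 = 53
r(6) = (145 - 53) / -4 = 92/-4 = -23
r(5) = (53 - (-23)) / -4 = 76/-4 = -19
r(4) = (-23 - (-19)) / -4 = -4/-4 = 1
r(3) = (-19 - 1) / -4 = -20/-4 = 5
r(2) = (1 - 5) / -4 = -4/-4 = 1
r(1) = (5 - 1) / -4 = 4/-4 = -1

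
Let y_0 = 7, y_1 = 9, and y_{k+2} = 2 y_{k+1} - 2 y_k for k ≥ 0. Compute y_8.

y_2 = 2·9 - 2·7 = 4
y_3 = 2·4 - 2·9 = -10
y_4 = 2·(-10) - 2·4 = -28
y_5 = 2·(-28) - 2·(-10) = -36
y_6 = 2·(-36) - 2·(-28) = -16
y_7 = 2·(-16) - 2·(-36) = 40
y_8 = 2·40 - 2·(-16) = 112

112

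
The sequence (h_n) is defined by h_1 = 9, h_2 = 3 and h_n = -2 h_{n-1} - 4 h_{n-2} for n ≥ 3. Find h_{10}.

h_3 = -2·3 - 4·9 = -42
h_4 = -2·(-42) - 4·3 = 72
h_5 = -2·72 - 4·(-42) = 24
h_6 = -2·24 - 4·72 = -336
h_7 = -2·(-336) - 4·24 = 576
h_8 = -2·576 - 4·(-336) = 192
h_9 = -2·192 - 4·576 = -2688
h_{10} = -2·(-2688) - 4·192 = 4608

4608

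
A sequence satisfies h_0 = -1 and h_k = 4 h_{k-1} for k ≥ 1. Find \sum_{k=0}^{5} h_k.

-1365

h_1 = 4(-1) = -4
h_2 = 4(-4) = -16
h_3 = 4(-16) = -64
h_4 = 4(-64) = -256
h_5 = 4(-256) = -1024
Sum = (-1) + (-4) + (-16) + (-64) + (-256) + (-1024) = -1365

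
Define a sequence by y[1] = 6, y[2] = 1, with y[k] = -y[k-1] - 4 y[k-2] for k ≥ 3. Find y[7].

y[3] = -1 - 4·6 = -25
y[4] = -(-25) - 4·1 = 21
y[5] = -21 - 4·(-25) = 79
y[6] = -79 - 4·21 = -163
y[7] = -(-163) - 4·79 = -153

-153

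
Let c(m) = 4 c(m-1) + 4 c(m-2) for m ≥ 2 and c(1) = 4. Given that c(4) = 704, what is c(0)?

4

Let c(0) = v.
c(2) = 16 + 4v
c(3) = 80 + 16v
c(4) = 384 + 80v
So 384 + 80v = 704, giving v = 4.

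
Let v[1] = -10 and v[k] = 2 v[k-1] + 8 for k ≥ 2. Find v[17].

The fixed point is 8/(1 - 2) = -8, so v[k] + 8 = 2(v[k-1] + 8).
Hence v[k] = -2·2^{k-1} - 8.
v[17] = -2·2^{16} - 8 = -2·65536 - 8 = -131080.

-131080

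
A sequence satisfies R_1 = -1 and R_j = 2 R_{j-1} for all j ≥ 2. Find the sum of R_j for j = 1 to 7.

-127

R_2 = 2·(-1) = -2
R_3 = 2·(-2) = -4
R_4 = 2·(-4) = -8
R_5 = 2·(-8) = -16
R_6 = 2·(-16) = -32
R_7 = 2·(-32) = -64
Sum = (-1) + (-2) + (-4) + (-8) + (-16) + (-32) + (-64) = -127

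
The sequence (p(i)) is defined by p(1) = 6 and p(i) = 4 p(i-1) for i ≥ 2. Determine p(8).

98304

p(2) = 4·6 = 24
p(3) = 4·24 = 96
p(4) = 4·96 = 384
p(5) = 4·384 = 1536
p(6) = 4·1536 = 6144
p(7) = 4·6144 = 24576
p(8) = 4·24576 = 98304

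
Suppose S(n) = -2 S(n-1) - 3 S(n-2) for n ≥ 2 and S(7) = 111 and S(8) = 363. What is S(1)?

-3

Rearranging, S(n-2) = (S(n) + 2 S(n-1)) / -3.
S(6) = (363 + 2*111) / -3 = 585/-3 = -195
S(5) = (111 + 2*(-195)) / -3 = -279/-3 = 93
S(4) = (-195 + 2*93) / -3 = -9/-3 = 3
S(3) = (93 + 2*3) / -3 = 99/-3 = -33
S(2) = (3 + 2*(-33)) / -3 = -63/-3 = 21
S(1) = (-33 + 2*21) / -3 = 9/-3 = -3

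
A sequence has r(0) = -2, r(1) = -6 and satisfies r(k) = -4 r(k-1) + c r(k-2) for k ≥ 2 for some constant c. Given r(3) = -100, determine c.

r(2) = 24 - 2c
r(3) = -96 + 2c
So -96 + 2c = -100, giving c = -2.

-2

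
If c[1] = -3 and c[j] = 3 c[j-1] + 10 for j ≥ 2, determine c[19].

774840973

The fixed point is 10/(1 - 3) = -5, so c[j] + 5 = 3(c[j-1] + 5).
Hence c[j] = 2·3^{j-1} - 5.
c[19] = 2·3^{18} - 5 = 2·387420489 - 5 = 774840973.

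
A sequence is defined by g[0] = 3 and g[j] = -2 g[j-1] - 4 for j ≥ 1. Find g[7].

g[1] = -2*3 - 4 = -10
g[2] = -2*(-10) - 4 = 16
g[3] = -2*16 - 4 = -36
g[4] = -2*(-36) - 4 = 68
g[5] = -2*68 - 4 = -140
g[6] = -2*(-140) - 4 = 276
g[7] = -2*276 - 4 = -556

-556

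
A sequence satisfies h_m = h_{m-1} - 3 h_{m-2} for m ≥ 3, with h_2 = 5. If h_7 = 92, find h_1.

Let h_1 = w.
h_3 = 5 - 3w
h_4 = -10 - 3w
h_5 = -25 + 6w
h_6 = 5 + 15w
h_7 = 80 - 3w
So 80 - 3w = 92, giving w = -4.

-4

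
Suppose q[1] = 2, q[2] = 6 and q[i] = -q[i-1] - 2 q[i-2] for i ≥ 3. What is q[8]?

62

q[3] = -6 - 2(2) = -10
q[4] = -(-10) - 2(6) = -2
q[5] = -(-2) - 2(-10) = 22
q[6] = -22 - 2(-2) = -18
q[7] = -(-18) - 2(22) = -26
q[8] = -(-26) - 2(-18) = 62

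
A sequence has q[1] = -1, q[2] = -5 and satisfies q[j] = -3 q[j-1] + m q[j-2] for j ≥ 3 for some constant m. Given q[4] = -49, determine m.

q[3] = 15 - m
q[4] = -45 - 2m
So -45 - 2m = -49, giving m = 2.

2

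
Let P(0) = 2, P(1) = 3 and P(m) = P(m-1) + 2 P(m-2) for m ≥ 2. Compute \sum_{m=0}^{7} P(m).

P(2) = 3 + 2(2) = 7
P(3) = 7 + 2(3) = 13
P(4) = 13 + 2(7) = 27
P(5) = 27 + 2(13) = 53
P(6) = 53 + 2(27) = 107
P(7) = 107 + 2(53) = 213
Sum = 2 + 3 + 7 + 13 + 27 + 53 + 107 + 213 = 425

425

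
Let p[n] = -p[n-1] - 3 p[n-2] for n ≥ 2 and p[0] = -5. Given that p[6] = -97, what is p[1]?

Let p[1] = x.
p[2] = 15 - x
p[3] = -15 - 2x
p[4] = -30 + 5x
p[5] = 75 + x
p[6] = 15 - 16x
So 15 - 16x = -97, giving x = 7.

7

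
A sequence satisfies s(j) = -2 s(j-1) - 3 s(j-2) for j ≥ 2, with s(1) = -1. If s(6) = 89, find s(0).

Let s(0) = x.
s(2) = 2 - 3x
s(3) = -1 + 6x
s(4) = -4 - 3x
s(5) = 11 - 12x
s(6) = -10 + 33x
So -10 + 33x = 89, giving x = 3.

3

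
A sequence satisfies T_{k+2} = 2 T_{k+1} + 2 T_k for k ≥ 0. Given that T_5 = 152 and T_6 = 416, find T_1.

2

Rearranging, T_{k-2} = (T_k - 2 T_{k-1}) / 2.
T_4 = (416 - 2·152) / 2 = 112/2 = 56
T_3 = (152 - 2·56) / 2 = 40/2 = 20
T_2 = (56 - 2·20) / 2 = 16/2 = 8
T_1 = (20 - 2·8) / 2 = 4/2 = 2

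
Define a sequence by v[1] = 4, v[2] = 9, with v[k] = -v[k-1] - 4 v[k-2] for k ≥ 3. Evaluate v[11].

v[3] = -9 - 4(4) = -25
v[4] = -(-25) - 4(9) = -11
v[5] = -(-11) - 4(-25) = 111
v[6] = -111 - 4(-11) = -67
v[7] = -(-67) - 4(111) = -377
v[8] = -(-377) - 4(-67) = 645
v[9] = -645 - 4(-377) = 863
v[10] = -863 - 4(645) = -3443
v[11] = -(-3443) - 4(863) = -9

-9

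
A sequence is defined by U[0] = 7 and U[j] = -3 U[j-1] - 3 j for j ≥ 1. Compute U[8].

U[1] = -3*7 - 3 = -24
U[2] = -3*(-24) - 6 = 66
U[3] = -3*66 - 9 = -207
U[4] = -3*(-207) - 12 = 609
U[5] = -3*609 - 15 = -1842
U[6] = -3*(-1842) - 18 = 5508
U[7] = -3*5508 - 21 = -16545
U[8] = -3*(-16545) - 24 = 49611

49611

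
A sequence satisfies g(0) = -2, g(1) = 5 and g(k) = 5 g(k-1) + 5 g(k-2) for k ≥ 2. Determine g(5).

3375

g(2) = 5·5 + 5·(-2) = 15
g(3) = 5·15 + 5·5 = 100
g(4) = 5·100 + 5·15 = 575
g(5) = 5·575 + 5·100 = 3375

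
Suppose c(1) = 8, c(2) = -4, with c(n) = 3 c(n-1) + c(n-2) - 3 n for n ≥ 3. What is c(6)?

-652

c(3) = 3*(-4) + 8 - 9 = -13
c(4) = 3*(-13) + (-4) - 12 = -55
c(5) = 3*(-55) + (-13) - 15 = -193
c(6) = 3*(-193) + (-55) - 18 = -652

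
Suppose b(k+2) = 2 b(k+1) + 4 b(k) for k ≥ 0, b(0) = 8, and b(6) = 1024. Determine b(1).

-6

Let b(1) = x.
b(2) = 32 + 2x
b(3) = 64 + 8x
b(4) = 256 + 24x
b(5) = 768 + 80x
b(6) = 2560 + 256x
So 2560 + 256x = 1024, giving x = -6.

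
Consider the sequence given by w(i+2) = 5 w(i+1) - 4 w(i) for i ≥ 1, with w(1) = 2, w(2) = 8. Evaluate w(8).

w(3) = 5(8) - 4(2) = 32
w(4) = 5(32) - 4(8) = 128
w(5) = 5(128) - 4(32) = 512
w(6) = 5(512) - 4(128) = 2048
w(7) = 5(2048) - 4(512) = 8192
w(8) = 5(8192) - 4(2048) = 32768

32768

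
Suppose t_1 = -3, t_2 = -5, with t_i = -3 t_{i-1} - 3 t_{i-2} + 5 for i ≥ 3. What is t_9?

-763

t_3 = -3·(-5) - 3·(-3) + 5 = 29
t_4 = -3·29 - 3·(-5) + 5 = -67
t_5 = -3·(-67) - 3·29 + 5 = 119
t_6 = -3·119 - 3·(-67) + 5 = -151
t_7 = -3·(-151) - 3·119 + 5 = 101
t_8 = -3·101 - 3·(-151) + 5 = 155
t_9 = -3·155 - 3·101 + 5 = -763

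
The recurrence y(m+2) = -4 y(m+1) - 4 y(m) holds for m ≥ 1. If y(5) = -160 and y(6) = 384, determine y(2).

8

Rearranging, y(m-2) = (y(m) + 4 y(m-1)) / -4.
y(4) = (384 + 4(-160)) / -4 = -256/-4 = 64
y(3) = (-160 + 4(64)) / -4 = 96/-4 = -24
y(2) = (64 + 4(-24)) / -4 = -32/-4 = 8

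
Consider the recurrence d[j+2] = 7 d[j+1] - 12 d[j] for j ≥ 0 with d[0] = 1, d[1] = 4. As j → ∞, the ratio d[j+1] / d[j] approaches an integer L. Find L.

4

The characteristic equation is r^2 - 7r + 12 = 0, which factors as (r - 4)(r - 3) = 0.
So the roots are 4 and 3. Since |4| > |3| and the coefficient of 4^j is non-zero, the ratio tends to 4.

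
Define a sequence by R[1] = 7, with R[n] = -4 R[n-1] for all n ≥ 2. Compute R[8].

R[2] = -4(7) = -28
R[3] = -4(-28) = 112
R[4] = -4(112) = -448
R[5] = -4(-448) = 1792
R[6] = -4(1792) = -7168
R[7] = -4(-7168) = 28672
R[8] = -4(28672) = -114688

-114688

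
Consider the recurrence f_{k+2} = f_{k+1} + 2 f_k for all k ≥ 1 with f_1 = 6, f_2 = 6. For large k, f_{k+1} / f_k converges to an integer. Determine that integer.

2

The characteristic equation is r^2 - r - 2 = 0, which factors as (r - 2)(r + 1) = 0.
So the roots are 2 and -1. Since |2| > |-1| and the coefficient of 2^k is non-zero, the ratio tends to 2.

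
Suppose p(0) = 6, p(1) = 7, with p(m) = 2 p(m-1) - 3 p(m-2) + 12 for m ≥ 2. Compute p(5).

p(2) = 2·7 - 3·6 + 12 = 8
p(3) = 2·8 - 3·7 + 12 = 7
p(4) = 2·7 - 3·8 + 12 = 2
p(5) = 2·2 - 3·7 + 12 = -5

-5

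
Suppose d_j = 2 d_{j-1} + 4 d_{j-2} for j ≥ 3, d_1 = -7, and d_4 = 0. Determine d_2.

7

Let d_2 = w.
d_3 = -28 + 2w
d_4 = -56 + 8w
So -56 + 8w = 0, giving w = 7.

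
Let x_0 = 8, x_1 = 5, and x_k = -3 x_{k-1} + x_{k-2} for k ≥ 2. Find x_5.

x_2 = -3(5) + 8 = -7
x_3 = -3(-7) + 5 = 26
x_4 = -3(26) + (-7) = -85
x_5 = -3(-85) + 26 = 281

281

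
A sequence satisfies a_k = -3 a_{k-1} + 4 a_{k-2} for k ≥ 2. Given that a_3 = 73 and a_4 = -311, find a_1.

1

Rearranging, a_{k-2} = (a_k + 3 a_{k-1}) / 4.
a_2 = (-311 + 3(73)) / 4 = -92/4 = -23
a_1 = (73 + 3(-23)) / 4 = 4/4 = 1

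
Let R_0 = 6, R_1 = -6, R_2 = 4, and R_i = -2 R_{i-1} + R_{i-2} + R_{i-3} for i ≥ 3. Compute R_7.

R_3 = -2·4 + (-6) + 6 = -8
R_4 = -2·(-8) + 4 + (-6) = 14
R_5 = -2·14 + (-8) + 4 = -32
R_6 = -2·(-32) + 14 + (-8) = 70
R_7 = -2·70 + (-32) + 14 = -158

-158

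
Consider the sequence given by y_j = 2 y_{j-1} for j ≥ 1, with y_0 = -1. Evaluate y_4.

-16

y_1 = 2(-1) = -2
y_2 = 2(-2) = -4
y_3 = 2(-4) = -8
y_4 = 2(-8) = -16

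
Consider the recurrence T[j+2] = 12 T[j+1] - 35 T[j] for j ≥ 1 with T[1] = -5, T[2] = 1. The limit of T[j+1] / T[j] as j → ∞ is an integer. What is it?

The characteristic equation is r^2 - 12r + 35 = 0, which factors as (r - 7)(r - 5) = 0.
So the roots are 7 and 5. Since |7| > |5| and the coefficient of 7^j is non-zero, the ratio tends to 7.

7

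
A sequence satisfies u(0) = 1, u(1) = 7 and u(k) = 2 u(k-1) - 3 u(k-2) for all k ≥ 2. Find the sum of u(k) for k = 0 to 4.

-11

u(2) = 2·7 - 3·1 = 11
u(3) = 2·11 - 3·7 = 1
u(4) = 2·1 - 3·11 = -31
Sum = 1 + 7 + 11 + 1 + (-31) = -11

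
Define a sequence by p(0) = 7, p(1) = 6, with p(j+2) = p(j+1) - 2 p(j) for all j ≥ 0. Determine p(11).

292

p(2) = 6 - 2(7) = -8
p(3) = (-8) - 2(6) = -20
p(4) = (-20) - 2(-8) = -4
p(5) = (-4) - 2(-20) = 36
p(6) = 36 - 2(-4) = 44
p(7) = 44 - 2(36) = -28
p(8) = (-28) - 2(44) = -116
p(9) = (-116) - 2(-28) = -60
p(10) = (-60) - 2(-116) = 172
p(11) = 172 - 2(-60) = 292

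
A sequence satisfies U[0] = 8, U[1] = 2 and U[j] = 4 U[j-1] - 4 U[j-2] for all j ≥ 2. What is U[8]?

-12288

U[2] = 4*2 - 4*8 = -24
U[3] = 4*(-24) - 4*2 = -104
U[4] = 4*(-104) - 4*(-24) = -320
U[5] = 4*(-320) - 4*(-104) = -864
U[6] = 4*(-864) - 4*(-320) = -2176
U[7] = 4*(-2176) - 4*(-864) = -5248
U[8] = 4*(-5248) - 4*(-2176) = -12288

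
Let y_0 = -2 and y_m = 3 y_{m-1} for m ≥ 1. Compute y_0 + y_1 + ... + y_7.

y_1 = 3·(-2) = -6
y_2 = 3·(-6) = -18
y_3 = 3·(-18) = -54
y_4 = 3·(-54) = -162
y_5 = 3·(-162) = -486
y_6 = 3·(-486) = -1458
y_7 = 3·(-1458) = -4374
Sum = (-2) + (-6) + (-18) + (-54) + (-162) + (-486) + (-1458) + (-4374) = -6560

-6560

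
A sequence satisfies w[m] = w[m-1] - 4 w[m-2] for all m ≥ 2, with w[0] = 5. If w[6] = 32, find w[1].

Let w[1] = v.
w[2] = -20 + v
w[3] = -20 - 3v
w[4] = 60 - 7v
w[5] = 140 + 5v
w[6] = -100 + 33v
So -100 + 33v = 32, giving v = 4.

4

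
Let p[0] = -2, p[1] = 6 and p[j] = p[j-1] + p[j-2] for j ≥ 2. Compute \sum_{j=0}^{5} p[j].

p[2] = 6 + (-2) = 4
p[3] = 4 + 6 = 10
p[4] = 10 + 4 = 14
p[5] = 14 + 10 = 24
Sum = (-2) + 6 + 4 + 10 + 14 + 24 = 56

56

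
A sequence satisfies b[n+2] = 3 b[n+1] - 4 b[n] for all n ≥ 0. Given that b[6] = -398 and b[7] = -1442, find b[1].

Rearranging, b[n-2] = (b[n] - 3 b[n-1]) / -4.
b[5] = (-1442 - 3*(-398)) / -4 = -248/-4 = 62
b[4] = (-398 - 3*62) / -4 = -584/-4 = 146
b[3] = (62 - 3*146) / -4 = -376/-4 = 94
b[2] = (146 - 3*94) / -4 = -136/-4 = 34
b[1] = (94 - 3*34) / -4 = -8/-4 = 2

2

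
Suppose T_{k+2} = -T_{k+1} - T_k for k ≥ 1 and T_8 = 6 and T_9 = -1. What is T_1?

-5

Rearranging, T_{k-2} = -(T_k + T_{k-1}).
T_7 = -(-1 + 6) = -5
T_6 = -(6 + (-5)) = -1
T_5 = -(-5 + (-1)) = 6
T_4 = -(-1 + 6) = -5
T_3 = -(6 + (-5)) = -1
T_2 = -(-5 + (-1)) = 6
T_1 = -(-1 + 6) = -5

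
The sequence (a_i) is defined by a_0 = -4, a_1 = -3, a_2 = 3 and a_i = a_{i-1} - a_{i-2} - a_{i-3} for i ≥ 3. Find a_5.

-3

a_3 = 3 - (-3) - (-4) = 10
a_4 = 10 - 3 - (-3) = 10
a_5 = 10 - 10 - 3 = -3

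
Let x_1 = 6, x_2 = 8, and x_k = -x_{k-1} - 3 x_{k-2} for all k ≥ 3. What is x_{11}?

1084

x_3 = -8 - 3·6 = -26
x_4 = -(-26) - 3·8 = 2
x_5 = -2 - 3·(-26) = 76
x_6 = -76 - 3·2 = -82
x_7 = -(-82) - 3·76 = -146
x_8 = -(-146) - 3·(-82) = 392
x_9 = -392 - 3·(-146) = 46
x_{10} = -46 - 3·392 = -1222
x_{11} = -(-1222) - 3·46 = 1084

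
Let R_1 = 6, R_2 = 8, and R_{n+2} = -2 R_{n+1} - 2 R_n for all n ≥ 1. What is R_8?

-160

R_3 = -2·8 - 2·6 = -28
R_4 = -2·(-28) - 2·8 = 40
R_5 = -2·40 - 2·(-28) = -24
R_6 = -2·(-24) - 2·40 = -32
R_7 = -2·(-32) - 2·(-24) = 112
R_8 = -2·112 - 2·(-32) = -160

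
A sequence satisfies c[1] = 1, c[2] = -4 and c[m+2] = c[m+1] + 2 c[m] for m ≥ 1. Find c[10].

c[3] = (-4) + 2·1 = -2
c[4] = (-2) + 2·(-4) = -10
c[5] = (-10) + 2·(-2) = -14
c[6] = (-14) + 2·(-10) = -34
c[7] = (-34) + 2·(-14) = -62
c[8] = (-62) + 2·(-34) = -130
c[9] = (-130) + 2·(-62) = -254
c[10] = (-254) + 2·(-130) = -514

-514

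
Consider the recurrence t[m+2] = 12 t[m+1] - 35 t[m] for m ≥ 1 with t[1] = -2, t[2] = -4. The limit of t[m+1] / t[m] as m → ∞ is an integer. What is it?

7

The characteristic equation is r^2 - 12r + 35 = 0, which factors as (r - 7)(r - 5) = 0.
So the roots are 7 and 5. Since |7| > |5| and the coefficient of 7^m is non-zero, the ratio tends to 7.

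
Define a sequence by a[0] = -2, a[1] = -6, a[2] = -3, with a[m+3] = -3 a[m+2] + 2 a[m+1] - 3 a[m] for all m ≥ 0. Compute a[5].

6

a[3] = -3(-3) + 2(-6) - 3(-2) = 3
a[4] = -3(3) + 2(-3) - 3(-6) = 3
a[5] = -3(3) + 2(3) - 3(-3) = 6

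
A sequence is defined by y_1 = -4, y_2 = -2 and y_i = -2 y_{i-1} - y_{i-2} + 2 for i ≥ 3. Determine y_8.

-44

y_3 = -2(-2) - (-4) + 2 = 10
y_4 = -2(10) - (-2) + 2 = -16
y_5 = -2(-16) - 10 + 2 = 24
y_6 = -2(24) - (-16) + 2 = -30
y_7 = -2(-30) - 24 + 2 = 38
y_8 = -2(38) - (-30) + 2 = -44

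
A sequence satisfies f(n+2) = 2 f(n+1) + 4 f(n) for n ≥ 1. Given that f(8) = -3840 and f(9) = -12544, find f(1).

Rearranging, f(n-2) = (f(n) - 2 f(n-1)) / 4.
f(7) = (-12544 - 2·(-3840)) / 4 = -4864/4 = -1216
f(6) = (-3840 - 2·(-1216)) / 4 = -1408/4 = -352
f(5) = (-1216 - 2·(-352)) / 4 = -512/4 = -128
f(4) = (-352 - 2·(-128)) / 4 = -96/4 = -24
f(3) = (-128 - 2·(-24)) / 4 = -80/4 = -20
f(2) = (-24 - 2·(-20)) / 4 = 16/4 = 4
f(1) = (-20 - 2·4) / 4 = -28/4 = -7

-7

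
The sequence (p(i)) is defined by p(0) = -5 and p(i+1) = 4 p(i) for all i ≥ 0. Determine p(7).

-81920

p(1) = 4*(-5) = -20
p(2) = 4*(-20) = -80
p(3) = 4*(-80) = -320
p(4) = 4*(-320) = -1280
p(5) = 4*(-1280) = -5120
p(6) = 4*(-5120) = -20480
p(7) = 4*(-20480) = -81920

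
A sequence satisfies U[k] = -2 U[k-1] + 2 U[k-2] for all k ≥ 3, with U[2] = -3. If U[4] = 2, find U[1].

-5

Let U[1] = w.
U[3] = 6 + 2w
U[4] = -18 - 4w
So -18 - 4w = 2, giving w = -5.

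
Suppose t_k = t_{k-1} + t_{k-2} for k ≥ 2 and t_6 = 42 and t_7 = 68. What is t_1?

4

Rearranging, t_{k-2} = t_k - t_{k-1}.
t_5 = 68 - 42 = 26
t_4 = 42 - 26 = 16
t_3 = 26 - 16 = 10
t_2 = 16 - 10 = 6
t_1 = 10 - 6 = 4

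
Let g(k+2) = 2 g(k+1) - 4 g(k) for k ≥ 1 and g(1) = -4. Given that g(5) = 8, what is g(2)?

-1

Let g(2) = w.
g(3) = 16 + 2w
g(4) = 32
g(5) = -8w
So -8w = 8, giving w = -1.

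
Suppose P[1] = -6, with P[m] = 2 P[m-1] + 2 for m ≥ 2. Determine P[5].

P[2] = 2*(-6) + 2 = -10
P[3] = 2*(-10) + 2 = -18
P[4] = 2*(-18) + 2 = -34
P[5] = 2*(-34) + 2 = -66

-66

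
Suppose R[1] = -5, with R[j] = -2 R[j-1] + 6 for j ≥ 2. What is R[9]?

-1790

R[2] = -2*(-5) + 6 = 16
R[3] = -2*16 + 6 = -26
R[4] = -2*(-26) + 6 = 58
R[5] = -2*58 + 6 = -110
R[6] = -2*(-110) + 6 = 226
R[7] = -2*226 + 6 = -446
R[8] = -2*(-446) + 6 = 898
R[9] = -2*898 + 6 = -1790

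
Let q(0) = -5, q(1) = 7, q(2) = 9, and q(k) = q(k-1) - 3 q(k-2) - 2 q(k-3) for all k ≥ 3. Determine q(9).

-938

q(3) = 9 - 3*7 - 2*(-5) = -2
q(4) = (-2) - 3*9 - 2*7 = -43
q(5) = (-43) - 3*(-2) - 2*9 = -55
q(6) = (-55) - 3*(-43) - 2*(-2) = 78
q(7) = 78 - 3*(-55) - 2*(-43) = 329
q(8) = 329 - 3*78 - 2*(-55) = 205
q(9) = 205 - 3*329 - 2*78 = -938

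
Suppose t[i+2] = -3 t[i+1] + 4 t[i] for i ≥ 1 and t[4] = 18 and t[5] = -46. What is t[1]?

5

Rearranging, t[i-2] = (t[i] + 3 t[i-1]) / 4.
t[3] = (-46 + 3*18) / 4 = 8/4 = 2
t[2] = (18 + 3*2) / 4 = 24/4 = 6
t[1] = (2 + 3*6) / 4 = 20/4 = 5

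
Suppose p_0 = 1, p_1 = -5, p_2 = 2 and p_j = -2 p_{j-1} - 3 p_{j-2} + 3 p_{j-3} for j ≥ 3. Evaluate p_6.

65

p_3 = -2*2 - 3*(-5) + 3*1 = 14
p_4 = -2*14 - 3*2 + 3*(-5) = -49
p_5 = -2*(-49) - 3*14 + 3*2 = 62
p_6 = -2*62 - 3*(-49) + 3*14 = 65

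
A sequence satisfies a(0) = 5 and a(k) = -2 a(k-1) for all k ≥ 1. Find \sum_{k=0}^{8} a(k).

855

a(1) = -2·5 = -10
a(2) = -2·(-10) = 20
a(3) = -2·20 = -40
a(4) = -2·(-40) = 80
a(5) = -2·80 = -160
a(6) = -2·(-160) = 320
a(7) = -2·320 = -640
a(8) = -2·(-640) = 1280
Sum = 5 + (-10) + 20 + (-40) + 80 + (-160) + 320 + (-640) + 1280 = 855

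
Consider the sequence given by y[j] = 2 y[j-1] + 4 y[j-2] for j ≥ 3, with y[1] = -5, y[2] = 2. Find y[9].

y[3] = 2·2 + 4·(-5) = -16
y[4] = 2·(-16) + 4·2 = -24
y[5] = 2·(-24) + 4·(-16) = -112
y[6] = 2·(-112) + 4·(-24) = -320
y[7] = 2·(-320) + 4·(-112) = -1088
y[8] = 2·(-1088) + 4·(-320) = -3456
y[9] = 2·(-3456) + 4·(-1088) = -11264

-11264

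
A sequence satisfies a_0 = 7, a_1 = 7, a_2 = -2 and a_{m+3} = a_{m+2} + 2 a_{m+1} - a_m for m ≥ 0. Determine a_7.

7

a_3 = (-2) + 2·7 - 7 = 5
a_4 = 5 + 2·(-2) - 7 = -6
a_5 = (-6) + 2·5 - (-2) = 6
a_6 = 6 + 2·(-6) - 5 = -11
a_7 = (-11) + 2·6 - (-6) = 7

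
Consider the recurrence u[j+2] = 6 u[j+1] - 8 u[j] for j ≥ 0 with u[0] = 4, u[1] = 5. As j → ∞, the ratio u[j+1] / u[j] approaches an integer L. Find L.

The characteristic equation is r^2 - 6r + 8 = 0, which factors as (r - 4)(r - 2) = 0.
So the roots are 4 and 2. Since |4| > |2| and the coefficient of 4^j is non-zero, the ratio tends to 4.

4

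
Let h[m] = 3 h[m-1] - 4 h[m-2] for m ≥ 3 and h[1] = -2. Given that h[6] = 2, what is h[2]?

Let h[2] = z.
h[3] = 8 + 3z
h[4] = 24 + 5z
h[5] = 40 + 3z
h[6] = 24 - 11z
So 24 - 11z = 2, giving z = 2.

2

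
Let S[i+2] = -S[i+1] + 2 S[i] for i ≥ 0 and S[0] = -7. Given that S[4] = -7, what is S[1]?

-7

Let S[1] = w.
S[2] = -14 - w
S[3] = 14 + 3w
S[4] = -42 - 5w
So -42 - 5w = -7, giving w = -7.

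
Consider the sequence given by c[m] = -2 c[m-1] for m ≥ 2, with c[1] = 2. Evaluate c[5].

c[2] = -2·2 = -4
c[3] = -2·(-4) = 8
c[4] = -2·8 = -16
c[5] = -2·(-16) = 32

32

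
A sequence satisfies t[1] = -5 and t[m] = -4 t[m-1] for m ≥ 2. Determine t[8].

81920

t[2] = -4(-5) = 20
t[3] = -4(20) = -80
t[4] = -4(-80) = 320
t[5] = -4(320) = -1280
t[6] = -4(-1280) = 5120
t[7] = -4(5120) = -20480
t[8] = -4(-20480) = 81920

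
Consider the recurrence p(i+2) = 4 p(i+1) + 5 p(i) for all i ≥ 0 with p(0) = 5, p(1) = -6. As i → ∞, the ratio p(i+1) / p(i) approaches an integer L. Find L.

5

The characteristic equation is r^2 - 4r - 5 = 0, which factors as (r - 5)(r + 1) = 0.
So the roots are 5 and -1. Since |5| > |-1| and the coefficient of 5^i is non-zero, the ratio tends to 5.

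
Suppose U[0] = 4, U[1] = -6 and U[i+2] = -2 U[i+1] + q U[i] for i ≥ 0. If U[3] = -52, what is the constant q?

U[2] = 12 + 4q
U[3] = -24 - 14q
So -24 - 14q = -52, giving q = 2.

2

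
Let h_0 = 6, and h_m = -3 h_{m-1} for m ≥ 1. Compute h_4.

h_1 = -3·6 = -18
h_2 = -3·(-18) = 54
h_3 = -3·54 = -162
h_4 = -3·(-162) = 486

486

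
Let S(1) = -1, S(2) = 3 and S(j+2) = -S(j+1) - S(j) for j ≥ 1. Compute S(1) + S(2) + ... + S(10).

S(3) = -3 - (-1) = -2
S(4) = -(-2) - 3 = -1
S(5) = -(-1) - (-2) = 3
S(6) = -3 - (-1) = -2
S(7) = -(-2) - 3 = -1
S(8) = -(-1) - (-2) = 3
S(9) = -3 - (-1) = -2
S(10) = -(-2) - 3 = -1
Sum = (-1) + 3 + (-2) + (-1) + 3 + (-2) + (-1) + 3 + (-2) + (-1) = -1

-1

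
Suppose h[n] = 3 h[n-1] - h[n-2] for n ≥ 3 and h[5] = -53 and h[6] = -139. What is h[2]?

Rearranging, h[n-2] = -(h[n] - 3 h[n-1]).
h[4] = -(-139 - 3·(-53)) = -20
h[3] = -(-53 - 3·(-20)) = -7
h[2] = -(-20 - 3·(-7)) = -1

-1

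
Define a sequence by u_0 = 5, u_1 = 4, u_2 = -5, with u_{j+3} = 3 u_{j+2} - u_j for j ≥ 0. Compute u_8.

u_3 = 3·(-5) - 5 = -20
u_4 = 3·(-20) - 4 = -64
u_5 = 3·(-64) - (-5) = -187
u_6 = 3·(-187) - (-20) = -541
u_7 = 3·(-541) - (-64) = -1559
u_8 = 3·(-1559) - (-187) = -4490

-4490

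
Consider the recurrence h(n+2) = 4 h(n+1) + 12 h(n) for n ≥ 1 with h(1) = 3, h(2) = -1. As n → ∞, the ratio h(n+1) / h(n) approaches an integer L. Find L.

The characteristic equation is r^2 - 4r - 12 = 0, which factors as (r - 6)(r + 2) = 0.
So the roots are 6 and -2. Since |6| > |-2| and the coefficient of 6^n is non-zero, the ratio tends to 6.

6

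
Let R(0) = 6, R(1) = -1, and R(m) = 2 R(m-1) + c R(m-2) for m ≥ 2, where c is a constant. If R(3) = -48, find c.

R(2) = -2 + 6c
R(3) = -4 + 11c
So -4 + 11c = -48, giving c = -4.

-4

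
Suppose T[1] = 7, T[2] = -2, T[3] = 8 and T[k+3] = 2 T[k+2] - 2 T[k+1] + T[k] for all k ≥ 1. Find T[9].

8

T[4] = 2*8 - 2*(-2) + 7 = 27
T[5] = 2*27 - 2*8 + (-2) = 36
T[6] = 2*36 - 2*27 + 8 = 26
T[7] = 2*26 - 2*36 + 27 = 7
T[8] = 2*7 - 2*26 + 36 = -2
T[9] = 2*(-2) - 2*7 + 26 = 8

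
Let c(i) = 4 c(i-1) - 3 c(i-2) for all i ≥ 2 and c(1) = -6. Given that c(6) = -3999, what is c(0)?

5

Let c(0) = y.
c(2) = -24 - 3y
c(3) = -78 - 12y
c(4) = -240 - 39y
c(5) = -726 - 120y
c(6) = -2184 - 363y
So -2184 - 363y = -3999, giving y = 5.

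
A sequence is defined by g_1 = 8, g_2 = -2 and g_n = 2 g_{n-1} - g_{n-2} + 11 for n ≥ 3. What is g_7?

g_3 = 2(-2) - 8 + 11 = -1
g_4 = 2(-1) - (-2) + 11 = 11
g_5 = 2(11) - (-1) + 11 = 34
g_6 = 2(34) - 11 + 11 = 68
g_7 = 2(68) - 34 + 11 = 113

113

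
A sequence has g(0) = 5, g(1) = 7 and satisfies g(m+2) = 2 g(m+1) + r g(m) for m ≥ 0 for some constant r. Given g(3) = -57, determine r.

g(2) = 14 + 5r
g(3) = 28 + 17r
So 28 + 17r = -57, giving r = -5.

-5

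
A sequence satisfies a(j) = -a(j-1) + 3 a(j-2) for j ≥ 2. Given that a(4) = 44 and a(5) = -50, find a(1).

4

Rearranging, a(j-2) = (a(j) + a(j-1)) / 3.
a(3) = (-50 + 44) / 3 = -6/3 = -2
a(2) = (44 + (-2)) / 3 = 42/3 = 14
a(1) = (-2 + 14) / 3 = 12/3 = 4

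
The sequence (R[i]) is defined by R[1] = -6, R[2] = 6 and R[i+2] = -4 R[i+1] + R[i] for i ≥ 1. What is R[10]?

728358

R[3] = -4·6 + (-6) = -30
R[4] = -4·(-30) + 6 = 126
R[5] = -4·126 + (-30) = -534
R[6] = -4·(-534) + 126 = 2262
R[7] = -4·2262 + (-534) = -9582
R[8] = -4·(-9582) + 2262 = 40590
R[9] = -4·40590 + (-9582) = -171942
R[10] = -4·(-171942) + 40590 = 728358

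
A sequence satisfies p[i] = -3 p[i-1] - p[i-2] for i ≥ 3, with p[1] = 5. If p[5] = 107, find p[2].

-7

Let p[2] = w.
p[3] = -5 - 3w
p[4] = 15 + 8w
p[5] = -40 - 21w
So -40 - 21w = 107, giving w = -7.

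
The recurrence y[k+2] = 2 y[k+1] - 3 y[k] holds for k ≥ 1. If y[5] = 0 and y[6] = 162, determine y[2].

Rearranging, y[k-2] = (y[k] - 2 y[k-1]) / -3.
y[4] = (162 - 2*0) / -3 = 162/-3 = -54
y[3] = (0 - 2*(-54)) / -3 = 108/-3 = -36
y[2] = (-54 - 2*(-36)) / -3 = 18/-3 = -6

-6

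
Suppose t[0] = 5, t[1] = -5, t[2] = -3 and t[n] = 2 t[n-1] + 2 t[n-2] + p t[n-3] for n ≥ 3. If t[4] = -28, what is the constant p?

2

t[3] = -16 + 5p
t[4] = -38 + 5p
So -38 + 5p = -28, giving p = 2.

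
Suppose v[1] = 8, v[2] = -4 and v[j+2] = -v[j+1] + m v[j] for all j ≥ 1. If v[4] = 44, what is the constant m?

v[3] = 4 + 8m
v[4] = -4 - 12m
So -4 - 12m = 44, giving m = -4.

-4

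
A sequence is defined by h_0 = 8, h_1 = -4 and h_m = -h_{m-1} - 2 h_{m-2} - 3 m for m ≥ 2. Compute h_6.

24

h_2 = -(-4) - 2·8 - 6 = -18
h_3 = -(-18) - 2·(-4) - 9 = 17
h_4 = -17 - 2·(-18) - 12 = 7
h_5 = -7 - 2·17 - 15 = -56
h_6 = -(-56) - 2·7 - 18 = 24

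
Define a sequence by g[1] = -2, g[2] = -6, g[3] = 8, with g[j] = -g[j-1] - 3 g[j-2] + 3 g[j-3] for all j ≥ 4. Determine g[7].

92

g[4] = -8 - 3(-6) + 3(-2) = 4
g[5] = -4 - 3(8) + 3(-6) = -46
g[6] = -(-46) - 3(4) + 3(8) = 58
g[7] = -58 - 3(-46) + 3(4) = 92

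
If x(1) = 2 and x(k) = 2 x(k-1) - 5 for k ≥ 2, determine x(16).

-98299

The fixed point is -5/(1 - 2) = 5, so x(k) - 5 = 2(x(k-1) - 5).
Hence x(k) = -3·2^{k-1} + 5.
x(16) = -3·2^{15} + 5 = -3·32768 + 5 = -98299.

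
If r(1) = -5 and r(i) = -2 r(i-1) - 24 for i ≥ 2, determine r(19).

786424

The fixed point is -24/(1 + 2) = -8, so r(i) + 8 = -2(r(i-1) + 8).
Hence r(i) = 3·(-2)^{i-1} - 8.
r(19) = 3·(-2)^{18} - 8 = 3·262144 - 8 = 786424.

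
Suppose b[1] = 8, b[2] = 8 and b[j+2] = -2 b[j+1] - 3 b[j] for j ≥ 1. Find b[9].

b[3] = -2·8 - 3·8 = -40
b[4] = -2·(-40) - 3·8 = 56
b[5] = -2·56 - 3·(-40) = 8
b[6] = -2·8 - 3·56 = -184
b[7] = -2·(-184) - 3·8 = 344
b[8] = -2·344 - 3·(-184) = -136
b[9] = -2·(-136) - 3·344 = -760

-760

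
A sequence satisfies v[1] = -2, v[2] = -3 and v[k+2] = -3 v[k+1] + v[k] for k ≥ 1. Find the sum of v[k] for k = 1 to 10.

-23842

v[3] = -3·(-3) + (-2) = 7
v[4] = -3·7 + (-3) = -24
v[5] = -3·(-24) + 7 = 79
v[6] = -3·79 + (-24) = -261
v[7] = -3·(-261) + 79 = 862
v[8] = -3·862 + (-261) = -2847
v[9] = -3·(-2847) + 862 = 9403
v[10] = -3·9403 + (-2847) = -31056
Sum = (-2) + (-3) + 7 + (-24) + 79 + (-261) + 862 + (-2847) + 9403 + (-31056) = -23842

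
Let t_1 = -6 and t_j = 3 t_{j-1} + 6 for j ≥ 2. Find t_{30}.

The fixed point is 6/(1 - 3) = -3, so t_j + 3 = 3(t_{j-1} + 3).
Hence t_j = -3·3^{j-1} - 3.
t_{30} = -3·3^{29} - 3 = -3·68630377364883 - 3 = -205891132094652.

-205891132094652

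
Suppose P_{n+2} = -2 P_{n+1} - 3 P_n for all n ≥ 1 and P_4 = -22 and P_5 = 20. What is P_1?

-4

Rearranging, P_{n-2} = (P_n + 2 P_{n-1}) / -3.
P_3 = (20 + 2*(-22)) / -3 = -24/-3 = 8
P_2 = (-22 + 2*8) / -3 = -6/-3 = 2
P_1 = (8 + 2*2) / -3 = 12/-3 = -4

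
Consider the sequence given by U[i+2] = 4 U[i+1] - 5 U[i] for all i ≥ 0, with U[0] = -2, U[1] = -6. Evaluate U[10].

U[2] = 4·(-6) - 5·(-2) = -14
U[3] = 4·(-14) - 5·(-6) = -26
U[4] = 4·(-26) - 5·(-14) = -34
U[5] = 4·(-34) - 5·(-26) = -6
U[6] = 4·(-6) - 5·(-34) = 146
U[7] = 4·146 - 5·(-6) = 614
U[8] = 4·614 - 5·146 = 1726
U[9] = 4·1726 - 5·614 = 3834
U[10] = 4·3834 - 5·1726 = 6706

6706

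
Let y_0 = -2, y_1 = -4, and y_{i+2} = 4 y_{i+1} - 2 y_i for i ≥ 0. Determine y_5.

-464

y_2 = 4*(-4) - 2*(-2) = -12
y_3 = 4*(-12) - 2*(-4) = -40
y_4 = 4*(-40) - 2*(-12) = -136
y_5 = 4*(-136) - 2*(-40) = -464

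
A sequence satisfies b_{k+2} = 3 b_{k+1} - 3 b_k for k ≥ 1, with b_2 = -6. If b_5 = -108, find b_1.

Let b_1 = x.
b_3 = -18 - 3x
b_4 = -36 - 9x
b_5 = -54 - 18x
So -54 - 18x = -108, giving x = 3.

3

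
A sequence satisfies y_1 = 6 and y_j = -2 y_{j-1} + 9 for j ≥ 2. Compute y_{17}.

196611

The fixed point is 9/(1 + 2) = 3, so y_j - 3 = -2(y_{j-1} - 3).
Hence y_j = 3·(-2)^{j-1} + 3.
y_{17} = 3·(-2)^{16} + 3 = 3·65536 + 3 = 196611.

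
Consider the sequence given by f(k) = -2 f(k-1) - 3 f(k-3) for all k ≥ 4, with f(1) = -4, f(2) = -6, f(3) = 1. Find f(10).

382

f(4) = -2·1 - 3·(-4) = 10
f(5) = -2·10 - 3·(-6) = -2
f(6) = -2·(-2) - 3·1 = 1
f(7) = -2·1 - 3·10 = -32
f(8) = -2·(-32) - 3·(-2) = 70
f(9) = -2·70 - 3·1 = -143
f(10) = -2·(-143) - 3·(-32) = 382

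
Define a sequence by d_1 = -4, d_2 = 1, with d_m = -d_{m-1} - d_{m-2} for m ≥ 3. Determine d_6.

3

d_3 = -1 - (-4) = 3
d_4 = -3 - 1 = -4
d_5 = -(-4) - 3 = 1
d_6 = -1 - (-4) = 3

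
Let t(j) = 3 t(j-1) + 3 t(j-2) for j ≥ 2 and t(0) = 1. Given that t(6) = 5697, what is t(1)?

8

Let t(1) = v.
t(2) = 3 + 3v
t(3) = 9 + 12v
t(4) = 36 + 45v
t(5) = 135 + 171v
t(6) = 513 + 648v
So 513 + 648v = 5697, giving v = 8.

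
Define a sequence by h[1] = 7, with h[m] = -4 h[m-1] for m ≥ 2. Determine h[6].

-7168

h[2] = -4*7 = -28
h[3] = -4*(-28) = 112
h[4] = -4*112 = -448
h[5] = -4*(-448) = 1792
h[6] = -4*1792 = -7168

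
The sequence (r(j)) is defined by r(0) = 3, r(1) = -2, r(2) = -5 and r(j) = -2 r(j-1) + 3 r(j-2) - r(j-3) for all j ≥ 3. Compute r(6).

-122

r(3) = -2·(-5) + 3·(-2) - 3 = 1
r(4) = -2·1 + 3·(-5) - (-2) = -15
r(5) = -2·(-15) + 3·1 - (-5) = 38
r(6) = -2·38 + 3·(-15) - 1 = -122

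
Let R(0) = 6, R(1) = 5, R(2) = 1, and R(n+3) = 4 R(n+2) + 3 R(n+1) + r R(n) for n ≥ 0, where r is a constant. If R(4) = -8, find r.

-3

R(3) = 19 + 6r
R(4) = 79 + 29r
So 79 + 29r = -8, giving r = -3.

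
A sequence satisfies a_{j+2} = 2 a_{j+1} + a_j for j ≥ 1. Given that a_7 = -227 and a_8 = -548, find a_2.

Rearranging, a_{j-2} = a_j - 2 a_{j-1}.
a_6 = -548 - 2·(-227) = -94
a_5 = -227 - 2·(-94) = -39
a_4 = -94 - 2·(-39) = -16
a_3 = -39 - 2·(-16) = -7
a_2 = -16 - 2·(-7) = -2

-2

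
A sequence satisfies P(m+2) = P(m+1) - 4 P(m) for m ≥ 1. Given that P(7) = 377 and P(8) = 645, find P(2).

Rearranging, P(m-2) = (P(m) - P(m-1)) / -4.
P(6) = (645 - 377) / -4 = 268/-4 = -67
P(5) = (377 - (-67)) / -4 = 444/-4 = -111
P(4) = (-67 - (-111)) / -4 = 44/-4 = -11
P(3) = (-111 - (-11)) / -4 = -100/-4 = 25
P(2) = (-11 - 25) / -4 = -36/-4 = 9

9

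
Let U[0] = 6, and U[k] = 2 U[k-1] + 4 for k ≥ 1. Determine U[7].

1276

U[1] = 2(6) + 4 = 16
U[2] = 2(16) + 4 = 36
U[3] = 2(36) + 4 = 76
U[4] = 2(76) + 4 = 156
U[5] = 2(156) + 4 = 316
U[6] = 2(316) + 4 = 636
U[7] = 2(636) + 4 = 1276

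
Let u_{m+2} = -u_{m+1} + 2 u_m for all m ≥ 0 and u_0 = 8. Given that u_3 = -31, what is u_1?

-5

Let u_1 = z.
u_2 = 16 - z
u_3 = -16 + 3z
So -16 + 3z = -31, giving z = -5.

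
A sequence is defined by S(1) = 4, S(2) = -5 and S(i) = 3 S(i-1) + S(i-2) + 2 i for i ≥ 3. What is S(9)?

S(3) = 3*(-5) + 4 + 6 = -5
S(4) = 3*(-5) + (-5) + 8 = -12
S(5) = 3*(-12) + (-5) + 10 = -31
S(6) = 3*(-31) + (-12) + 12 = -93
S(7) = 3*(-93) + (-31) + 14 = -296
S(8) = 3*(-296) + (-93) + 16 = -965
S(9) = 3*(-965) + (-296) + 18 = -3173

-3173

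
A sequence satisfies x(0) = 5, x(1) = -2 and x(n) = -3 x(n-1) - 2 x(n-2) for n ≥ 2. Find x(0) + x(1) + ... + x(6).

x(2) = -3·(-2) - 2·5 = -4
x(3) = -3·(-4) - 2·(-2) = 16
x(4) = -3·16 - 2·(-4) = -40
x(5) = -3·(-40) - 2·16 = 88
x(6) = -3·88 - 2·(-40) = -184
Sum = 5 + (-2) + (-4) + 16 + (-40) + 88 + (-184) = -121

-121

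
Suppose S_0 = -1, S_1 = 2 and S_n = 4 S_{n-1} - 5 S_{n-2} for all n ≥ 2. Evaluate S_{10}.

S_2 = 4(2) - 5(-1) = 13
S_3 = 4(13) - 5(2) = 42
S_4 = 4(42) - 5(13) = 103
S_5 = 4(103) - 5(42) = 202
S_6 = 4(202) - 5(103) = 293
S_7 = 4(293) - 5(202) = 162
S_8 = 4(162) - 5(293) = -817
S_9 = 4(-817) - 5(162) = -4078
S_{10} = 4(-4078) - 5(-817) = -12227

-12227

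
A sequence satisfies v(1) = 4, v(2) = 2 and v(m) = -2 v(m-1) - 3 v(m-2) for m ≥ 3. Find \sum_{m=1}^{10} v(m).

v(3) = -2(2) - 3(4) = -16
v(4) = -2(-16) - 3(2) = 26
v(5) = -2(26) - 3(-16) = -4
v(6) = -2(-4) - 3(26) = -70
v(7) = -2(-70) - 3(-4) = 152
v(8) = -2(152) - 3(-70) = -94
v(9) = -2(-94) - 3(152) = -268
v(10) = -2(-268) - 3(-94) = 818
Sum = 4 + 2 + (-16) + 26 + (-4) + (-70) + 152 + (-94) + (-268) + 818 = 550

550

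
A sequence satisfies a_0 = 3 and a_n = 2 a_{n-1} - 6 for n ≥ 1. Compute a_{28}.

The fixed point is -6/(1 - 2) = 6, so a_n - 6 = 2(a_{n-1} - 6).
Hence a_n = -3·2^n + 6.
a_{28} = -3·2^{28} + 6 = -3·268435456 + 6 = -805306362.

-805306362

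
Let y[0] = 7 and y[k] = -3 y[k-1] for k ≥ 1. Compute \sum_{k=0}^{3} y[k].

y[1] = -3·7 = -21
y[2] = -3·(-21) = 63
y[3] = -3·63 = -189
Sum = 7 + (-21) + 63 + (-189) = -140

-140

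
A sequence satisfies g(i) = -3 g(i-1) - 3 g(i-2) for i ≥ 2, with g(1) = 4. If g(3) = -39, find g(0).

-7

Let g(0) = w.
g(2) = -12 - 3w
g(3) = 24 + 9w
So 24 + 9w = -39, giving w = -7.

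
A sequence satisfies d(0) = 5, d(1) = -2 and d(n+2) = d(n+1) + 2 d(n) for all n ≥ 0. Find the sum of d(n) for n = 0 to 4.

d(2) = (-2) + 2*5 = 8
d(3) = 8 + 2*(-2) = 4
d(4) = 4 + 2*8 = 20
Sum = 5 + (-2) + 8 + 4 + 20 = 35

35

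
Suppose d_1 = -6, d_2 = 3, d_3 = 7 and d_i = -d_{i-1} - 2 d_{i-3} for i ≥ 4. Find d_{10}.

37

d_4 = -7 - 2·(-6) = 5
d_5 = -5 - 2·3 = -11
d_6 = -(-11) - 2·7 = -3
d_7 = -(-3) - 2·5 = -7
d_8 = -(-7) - 2·(-11) = 29
d_9 = -29 - 2·(-3) = -23
d_{10} = -(-23) - 2·(-7) = 37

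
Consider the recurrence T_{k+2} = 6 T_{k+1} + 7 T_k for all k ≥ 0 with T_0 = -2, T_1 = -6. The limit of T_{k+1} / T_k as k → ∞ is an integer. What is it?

7

The characteristic equation is r^2 - 6r - 7 = 0, which factors as (r - 7)(r + 1) = 0.
So the roots are 7 and -1. Since |7| > |-1| and the coefficient of 7^k is non-zero, the ratio tends to 7.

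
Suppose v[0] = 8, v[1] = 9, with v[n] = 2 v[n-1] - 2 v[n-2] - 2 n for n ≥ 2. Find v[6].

v[2] = 2·9 - 2·8 - 4 = -2
v[3] = 2·(-2) - 2·9 - 6 = -28
v[4] = 2·(-28) - 2·(-2) - 8 = -60
v[5] = 2·(-60) - 2·(-28) - 10 = -74
v[6] = 2·(-74) - 2·(-60) - 12 = -40

-40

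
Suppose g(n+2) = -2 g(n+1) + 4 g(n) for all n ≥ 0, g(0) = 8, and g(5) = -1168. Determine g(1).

Let g(1) = x.
g(2) = 32 - 2x
g(3) = -64 + 8x
g(4) = 256 - 24x
g(5) = -768 + 80x
So -768 + 80x = -1168, giving x = -5.

-5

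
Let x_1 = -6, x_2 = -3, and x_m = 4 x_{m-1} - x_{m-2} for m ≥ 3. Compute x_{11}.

x_3 = 4*(-3) - (-6) = -6
x_4 = 4*(-6) - (-3) = -21
x_5 = 4*(-21) - (-6) = -78
x_6 = 4*(-78) - (-21) = -291
x_7 = 4*(-291) - (-78) = -1086
x_8 = 4*(-1086) - (-291) = -4053
x_9 = 4*(-4053) - (-1086) = -15126
x_{10} = 4*(-15126) - (-4053) = -56451
x_{11} = 4*(-56451) - (-15126) = -210678

-210678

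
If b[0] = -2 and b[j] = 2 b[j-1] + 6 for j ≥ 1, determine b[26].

The fixed point is 6/(1 - 2) = -6, so b[j] + 6 = 2(b[j-1] + 6).
Hence b[j] = 4·2^j - 6.
b[26] = 4·2^{26} - 6 = 4·67108864 - 6 = 268435450.

268435450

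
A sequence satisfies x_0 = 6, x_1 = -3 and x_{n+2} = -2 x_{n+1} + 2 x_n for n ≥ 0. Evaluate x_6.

888

x_2 = -2(-3) + 2(6) = 18
x_3 = -2(18) + 2(-3) = -42
x_4 = -2(-42) + 2(18) = 120
x_5 = -2(120) + 2(-42) = -324
x_6 = -2(-324) + 2(120) = 888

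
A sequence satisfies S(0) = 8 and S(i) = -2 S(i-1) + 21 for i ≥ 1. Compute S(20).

The fixed point is 21/(1 + 2) = 7, so S(i) - 7 = -2(S(i-1) - 7).
Hence S(i) = 1·(-2)^i + 7.
S(20) = 1·(-2)^{20} + 7 = 1·1048576 + 7 = 1048583.

1048583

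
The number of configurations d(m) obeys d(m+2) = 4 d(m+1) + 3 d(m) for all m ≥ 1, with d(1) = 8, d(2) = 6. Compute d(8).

98562

d(3) = 4(6) + 3(8) = 48
d(4) = 4(48) + 3(6) = 210
d(5) = 4(210) + 3(48) = 984
d(6) = 4(984) + 3(210) = 4566
d(7) = 4(4566) + 3(984) = 21216
d(8) = 4(21216) + 3(4566) = 98562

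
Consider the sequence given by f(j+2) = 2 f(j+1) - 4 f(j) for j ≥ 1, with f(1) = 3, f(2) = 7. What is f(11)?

f(3) = 2*7 - 4*3 = 2
f(4) = 2*2 - 4*7 = -24
f(5) = 2*(-24) - 4*2 = -56
f(6) = 2*(-56) - 4*(-24) = -16
f(7) = 2*(-16) - 4*(-56) = 192
f(8) = 2*192 - 4*(-16) = 448
f(9) = 2*448 - 4*192 = 128
f(10) = 2*128 - 4*448 = -1536
f(11) = 2*(-1536) - 4*128 = -3584

-3584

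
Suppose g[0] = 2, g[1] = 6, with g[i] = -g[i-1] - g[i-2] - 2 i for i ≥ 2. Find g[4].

g[2] = -6 - 2 - 4 = -12
g[3] = -(-12) - 6 - 6 = 0
g[4] = -0 - (-12) - 8 = 4

4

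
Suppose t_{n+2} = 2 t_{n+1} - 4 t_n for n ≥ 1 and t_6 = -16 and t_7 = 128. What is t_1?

2

Rearranging, t_{n-2} = (t_n - 2 t_{n-1}) / -4.
t_5 = (128 - 2·(-16)) / -4 = 160/-4 = -40
t_4 = (-16 - 2·(-40)) / -4 = 64/-4 = -16
t_3 = (-40 - 2·(-16)) / -4 = -8/-4 = 2
t_2 = (-16 - 2·2) / -4 = -20/-4 = 5
t_1 = (2 - 2·5) / -4 = -8/-4 = 2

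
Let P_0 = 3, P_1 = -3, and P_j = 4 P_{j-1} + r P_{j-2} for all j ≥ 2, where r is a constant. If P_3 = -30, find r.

2

P_2 = -12 + 3r
P_3 = -48 + 9r
So -48 + 9r = -30, giving r = 2.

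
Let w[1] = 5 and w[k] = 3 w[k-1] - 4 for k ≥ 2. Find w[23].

94143178829

The fixed point is -4/(1 - 3) = 2, so w[k] - 2 = 3(w[k-1] - 2).
Hence w[k] = 3·3^{k-1} + 2.
w[23] = 3·3^{22} + 2 = 3·31381059609 + 2 = 94143178829.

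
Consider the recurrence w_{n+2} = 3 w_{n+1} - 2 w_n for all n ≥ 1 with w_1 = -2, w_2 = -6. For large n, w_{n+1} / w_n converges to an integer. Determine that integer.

The characteristic equation is r^2 - 3r + 2 = 0, which factors as (r - 2)(r - 1) = 0.
So the roots are 2 and 1. Since |2| > |1| and the coefficient of 2^n is non-zero, the ratio tends to 2.

2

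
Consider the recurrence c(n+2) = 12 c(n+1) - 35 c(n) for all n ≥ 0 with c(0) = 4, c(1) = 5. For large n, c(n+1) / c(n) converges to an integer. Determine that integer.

7

The characteristic equation is r^2 - 12r + 35 = 0, which factors as (r - 7)(r - 5) = 0.
So the roots are 7 and 5. Since |7| > |5| and the coefficient of 7^n is non-zero, the ratio tends to 7.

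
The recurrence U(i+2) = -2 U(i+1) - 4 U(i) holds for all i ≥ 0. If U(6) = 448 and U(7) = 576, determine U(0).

7

Rearranging, U(i-2) = (U(i) + 2 U(i-1)) / -4.
U(5) = (576 + 2*448) / -4 = 1472/-4 = -368
U(4) = (448 + 2*(-368)) / -4 = -288/-4 = 72
U(3) = (-368 + 2*72) / -4 = -224/-4 = 56
U(2) = (72 + 2*56) / -4 = 184/-4 = -46
U(1) = (56 + 2*(-46)) / -4 = -36/-4 = 9
U(0) = (-46 + 2*9) / -4 = -28/-4 = 7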